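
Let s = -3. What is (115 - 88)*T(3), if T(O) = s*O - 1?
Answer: -270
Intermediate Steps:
T(O) = -1 - 3*O (T(O) = -3*O - 1 = -1 - 3*O)
(115 - 88)*T(3) = (115 - 88)*(-1 - 3*3) = 27*(-1 - 9) = 27*(-10) = -270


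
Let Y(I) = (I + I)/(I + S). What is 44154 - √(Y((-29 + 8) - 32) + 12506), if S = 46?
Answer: 44154 - 4*√38346/7 ≈ 44042.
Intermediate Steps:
Y(I) = 2*I/(46 + I) (Y(I) = (I + I)/(I + 46) = (2*I)/(46 + I) = 2*I/(46 + I))
44154 - √(Y((-29 + 8) - 32) + 12506) = 44154 - √(2*((-29 + 8) - 32)/(46 + ((-29 + 8) - 32)) + 12506) = 44154 - √(2*(-21 - 32)/(46 + (-21 - 32)) + 12506) = 44154 - √(2*(-53)/(46 - 53) + 12506) = 44154 - √(2*(-53)/(-7) + 12506) = 44154 - √(2*(-53)*(-⅐) + 12506) = 44154 - √(106/7 + 12506) = 44154 - √(87648/7) = 44154 - 4*√38346/7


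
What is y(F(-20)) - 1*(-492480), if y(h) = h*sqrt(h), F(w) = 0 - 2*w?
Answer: 492480 + 80*sqrt(10) ≈ 4.9273e+5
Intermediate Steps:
F(w) = -2*w
y(h) = h**(3/2)
y(F(-20)) - 1*(-492480) = (-2*(-20))**(3/2) - 1*(-492480) = 40**(3/2) + 492480 = 80*sqrt(10) + 492480 = 492480 + 80*sqrt(10)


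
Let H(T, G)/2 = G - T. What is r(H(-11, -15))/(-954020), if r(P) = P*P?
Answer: -16/238505 ≈ -6.7085e-5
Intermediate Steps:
H(T, G) = -2*T + 2*G (H(T, G) = 2*(G - T) = -2*T + 2*G)
r(P) = P²
r(H(-11, -15))/(-954020) = (-2*(-11) + 2*(-15))²/(-954020) = (22 - 30)²*(-1/954020) = (-8)²*(-1/954020) = 64*(-1/954020) = -16/238505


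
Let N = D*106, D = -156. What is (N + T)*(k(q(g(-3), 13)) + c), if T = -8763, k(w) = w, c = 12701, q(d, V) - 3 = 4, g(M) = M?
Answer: -321499692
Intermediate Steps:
q(d, V) = 7 (q(d, V) = 3 + 4 = 7)
N = -16536 (N = -156*106 = -16536)
(N + T)*(k(q(g(-3), 13)) + c) = (-16536 - 8763)*(7 + 12701) = -25299*12708 = -321499692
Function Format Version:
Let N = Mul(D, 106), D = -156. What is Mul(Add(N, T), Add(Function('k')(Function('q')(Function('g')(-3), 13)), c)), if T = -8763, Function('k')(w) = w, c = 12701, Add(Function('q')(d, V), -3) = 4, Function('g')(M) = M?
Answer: -321499692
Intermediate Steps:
Function('q')(d, V) = 7 (Function('q')(d, V) = Add(3, 4) = 7)
N = -16536 (N = Mul(-156, 106) = -16536)
Mul(Add(N, T), Add(Function('k')(Function('q')(Function('g')(-3), 13)), c)) = Mul(Add(-16536, -8763), Add(7, 12701)) = Mul(-25299, 12708) = -321499692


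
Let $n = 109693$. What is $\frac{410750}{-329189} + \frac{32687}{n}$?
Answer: $- \frac{1106328997}{1164829967} \approx -0.94978$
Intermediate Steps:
$\frac{410750}{-329189} + \frac{32687}{n} = \frac{410750}{-329189} + \frac{32687}{109693} = 410750 \left(- \frac{1}{329189}\right) + 32687 \cdot \frac{1}{109693} = - \frac{13250}{10619} + \frac{32687}{109693} = - \frac{1106328997}{1164829967}$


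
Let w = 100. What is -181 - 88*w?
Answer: -8981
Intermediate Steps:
-181 - 88*w = -181 - 88*100 = -181 - 8800 = -8981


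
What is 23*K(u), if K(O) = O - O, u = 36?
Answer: 0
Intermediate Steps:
K(O) = 0
23*K(u) = 23*0 = 0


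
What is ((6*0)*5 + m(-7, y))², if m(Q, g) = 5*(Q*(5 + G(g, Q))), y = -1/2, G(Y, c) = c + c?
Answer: 99225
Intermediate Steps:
G(Y, c) = 2*c
y = -½ (y = -1*½ = -½ ≈ -0.50000)
m(Q, g) = 5*Q*(5 + 2*Q) (m(Q, g) = 5*(Q*(5 + 2*Q)) = 5*Q*(5 + 2*Q))
((6*0)*5 + m(-7, y))² = ((6*0)*5 + 5*(-7)*(5 + 2*(-7)))² = (0*5 + 5*(-7)*(5 - 14))² = (0 + 5*(-7)*(-9))² = (0 + 315)² = 315² = 99225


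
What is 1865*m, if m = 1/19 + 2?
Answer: 72735/19 ≈ 3828.2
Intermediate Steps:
m = 39/19 (m = 1/19 + 2 = 39/19 ≈ 2.0526)
1865*m = 1865*(39/19) = 72735/19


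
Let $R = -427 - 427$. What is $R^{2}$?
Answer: $729316$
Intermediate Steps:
$R = -854$
$R^{2} = \left(-854\right)^{2} = 729316$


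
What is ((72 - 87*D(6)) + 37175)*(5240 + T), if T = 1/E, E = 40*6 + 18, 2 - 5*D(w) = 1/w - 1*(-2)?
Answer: 503589220579/2580 ≈ 1.9519e+8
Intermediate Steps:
D(w) = -1/(5*w) (D(w) = 2/5 - (1/w - 1*(-2))/5 = 2/5 - (1/w + 2)/5 = 2/5 - (2 + 1/w)/5 = 2/5 + (-2/5 - 1/(5*w)) = -1/(5*w))
E = 258 (E = 240 + 18 = 258)
T = 1/258 ≈ 0.0038760
((72 - 87*D(6)) + 37175)*(5240 + T) = ((72 - (-87)/(5*6)) + 37175)*(5240 + 1/258) = ((72 - (-87)/(5*6)) + 37175)*(1351921/258) = ((72 - 87*(-1/30)) + 37175)*(1351921/258) = ((72 + 29/10) + 37175)*(1351921/258) = (749/10 + 37175)*(1351921/258) = (372499/10)*(1351921/258) = 503589220579/2580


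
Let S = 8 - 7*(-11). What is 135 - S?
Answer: 50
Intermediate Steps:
S = 85 (S = 8 + 77 = 85)
135 - S = 135 - 1*85 = 135 - 85 = 50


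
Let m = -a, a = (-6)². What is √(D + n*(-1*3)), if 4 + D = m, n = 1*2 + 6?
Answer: 8*I ≈ 8.0*I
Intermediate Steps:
n = 8 (n = 2 + 6 = 8)
a = 36
m = -36 (m = -1*36 = -36)
D = -40 (D = -4 - 36 = -40)
√(D + n*(-1*3)) = √(-40 + 8*(-1*3)) = √(-40 + 8*(-3)) = √(-40 - 24) = √(-64) = 8*I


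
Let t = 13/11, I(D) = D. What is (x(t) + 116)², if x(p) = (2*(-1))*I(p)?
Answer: 1562500/121 ≈ 12913.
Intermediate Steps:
t = 13/11 (t = 13*(1/11) = 13/11 ≈ 1.1818)
x(p) = -2*p (x(p) = (2*(-1))*p = -2*p)
(x(t) + 116)² = (-2*13/11 + 116)² = (-26/11 + 116)² = (1250/11)² = 1562500/121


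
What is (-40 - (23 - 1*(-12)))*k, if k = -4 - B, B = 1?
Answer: 375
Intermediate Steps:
k = -5 (k = -4 - 1*1 = -4 - 1 = -5)
(-40 - (23 - 1*(-12)))*k = (-40 - (23 - 1*(-12)))*(-5) = (-40 - (23 + 12))*(-5) = (-40 - 1*35)*(-5) = (-40 - 35)*(-5) = -75*(-5) = 375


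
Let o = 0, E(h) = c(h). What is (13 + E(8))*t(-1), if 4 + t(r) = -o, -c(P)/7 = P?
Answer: 172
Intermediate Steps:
c(P) = -7*P
E(h) = -7*h
t(r) = -4 (t(r) = -4 - 1*0 = -4 + 0 = -4)
(13 + E(8))*t(-1) = (13 - 7*8)*(-4) = (13 - 56)*(-4) = -43*(-4) = 172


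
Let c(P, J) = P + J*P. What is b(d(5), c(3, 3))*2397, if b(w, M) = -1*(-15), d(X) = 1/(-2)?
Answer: 35955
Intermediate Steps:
d(X) = -½
b(w, M) = 15
b(d(5), c(3, 3))*2397 = 15*2397 = 35955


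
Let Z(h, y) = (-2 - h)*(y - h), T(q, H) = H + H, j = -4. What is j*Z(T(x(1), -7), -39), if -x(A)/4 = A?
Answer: 1200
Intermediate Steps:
x(A) = -4*A
T(q, H) = 2*H
j*Z(T(x(1), -7), -39) = -4*((2*(-7))² - 2*(-39) + 2*(2*(-7)) - 1*2*(-7)*(-39)) = -4*((-14)² + 78 + 2*(-14) - 1*(-14)*(-39)) = -4*(196 + 78 - 28 - 546) = -4*(-300) = 1200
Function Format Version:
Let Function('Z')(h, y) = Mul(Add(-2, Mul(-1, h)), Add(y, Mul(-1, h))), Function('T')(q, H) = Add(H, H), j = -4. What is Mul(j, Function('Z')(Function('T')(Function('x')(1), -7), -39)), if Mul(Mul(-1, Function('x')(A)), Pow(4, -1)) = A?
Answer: 1200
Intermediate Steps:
Function('x')(A) = Mul(-4, A)
Function('T')(q, H) = Mul(2, H)
Mul(j, Function('Z')(Function('T')(Function('x')(1), -7), -39)) = Mul(-4, Add(Pow(Mul(2, -7), 2), Mul(-2, -39), Mul(2, Mul(2, -7)), Mul(-1, Mul(2, -7), -39))) = Mul(-4, Add(Pow(-14, 2), 78, Mul(2, -14), Mul(-1, -14, -39))) = Mul(-4, Add(196, 78, -28, -546)) = Mul(-4, -300) = 1200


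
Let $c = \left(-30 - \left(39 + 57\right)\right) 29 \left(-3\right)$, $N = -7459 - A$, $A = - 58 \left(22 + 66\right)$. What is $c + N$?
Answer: $8607$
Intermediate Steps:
$A = -5104$ ($A = \left(-58\right) 88 = -5104$)
$N = -2355$ ($N = -7459 - -5104 = -7459 + 5104 = -2355$)
$c = 10962$ ($c = \left(-30 - 96\right) \left(-87\right) = \left(-126\right) \left(-87\right) = 10962$)
$c + N = 10962 - 2355 = 8607$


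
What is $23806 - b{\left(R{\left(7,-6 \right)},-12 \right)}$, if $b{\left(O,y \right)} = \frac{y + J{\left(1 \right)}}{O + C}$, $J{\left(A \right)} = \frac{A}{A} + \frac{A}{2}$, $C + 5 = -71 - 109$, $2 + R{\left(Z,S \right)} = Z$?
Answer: $\frac{2856713}{120} \approx 23806.0$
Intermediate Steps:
$R{\left(Z,S \right)} = -2 + Z$
$C = -185$ ($C = -5 - 180 = -185$)
$J{\left(A \right)} = 1 + \frac{A}{2}$ ($J{\left(A \right)} = 1 + A \frac{1}{2} = 1 + \frac{A}{2}$)
$b{\left(O,y \right)} = \frac{\frac{3}{2} + y}{-185 + O}$ ($b{\left(O,y \right)} = \frac{y + \left(1 + \frac{1}{2} \cdot 1\right)}{O - 185} = \frac{y + \left(1 + \frac{1}{2}\right)}{-185 + O} = \frac{y + \frac{3}{2}}{-185 + O} = \frac{\frac{3}{2} + y}{-185 + O}$)
$23806 - b{\left(R{\left(7,-6 \right)},-12 \right)} = 23806 - \frac{\frac{3}{2} - 12}{-185 + \left(-2 + 7\right)} = 23806 - \frac{1}{-185 + 5} \left(- \frac{21}{2}\right) = 23806 - \frac{1}{-180} \left(- \frac{21}{2}\right) = 23806 - \left(- \frac{1}{180}\right) \left(- \frac{21}{2}\right) = 23806 - \frac{7}{120} = \frac{2856713}{120}$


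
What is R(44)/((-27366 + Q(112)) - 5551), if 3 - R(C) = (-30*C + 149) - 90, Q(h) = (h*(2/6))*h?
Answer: -3792/86207 ≈ -0.043987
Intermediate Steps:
Q(h) = h**2/3 (Q(h) = (h*(2*(1/6)))*h = (h*(1/3))*h = (h/3)*h = h**2/3)
R(C) = -56 + 30*C (R(C) = 3 - ((-30*C + 149) - 90) = 3 - ((149 - 30*C) - 90) = 3 - (59 - 30*C) = 3 + (-59 + 30*C) = -56 + 30*C)
R(44)/((-27366 + Q(112)) - 5551) = (-56 + 30*44)/((-27366 + (1/3)*112**2) - 5551) = (-56 + 1320)/((-27366 + (1/3)*12544) - 5551) = 1264/((-27366 + 12544/3) - 5551) = 1264/(-69554/3 - 5551) = 1264/(-86207/3) = 1264*(-3/86207) = -3792/86207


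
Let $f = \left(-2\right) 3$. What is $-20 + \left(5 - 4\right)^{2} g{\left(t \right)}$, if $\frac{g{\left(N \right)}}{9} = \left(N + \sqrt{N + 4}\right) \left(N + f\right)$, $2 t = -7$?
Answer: $\frac{1117}{4} - \frac{171 \sqrt{2}}{4} \approx 218.79$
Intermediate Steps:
$t = - \frac{7}{2}$ ($t = \frac{1}{2} \left(-7\right) = - \frac{7}{2} \approx -3.5$)
$f = -6$
$g{\left(N \right)} = 9 \left(-6 + N\right) \left(N + \sqrt{4 + N}\right)$ ($g{\left(N \right)} = 9 \left(N + \sqrt{N + 4}\right) \left(N - 6\right) = 9 \left(N + \sqrt{4 + N}\right) \left(-6 + N\right) = 9 \left(-6 + N\right) \left(N + \sqrt{4 + N}\right)$)
$-20 + \left(5 - 4\right)^{2} g{\left(t \right)} = -20 + \left(5 - 4\right)^{2} \left(\left(-54\right) \left(- \frac{7}{2}\right) - 54 \sqrt{4 - \frac{7}{2}} + 9 \left(- \frac{7}{2}\right)^{2} + 9 \left(- \frac{7}{2}\right) \sqrt{4 - \frac{7}{2}}\right) = -20 + 1^{2} \left(189 - \frac{54}{\sqrt{2}} + 9 \cdot \frac{49}{4} + 9 \left(- \frac{7}{2}\right) \sqrt{\frac{1}{2}}\right) = -20 + 1 \left(189 - 54 \frac{\sqrt{2}}{2} + \frac{441}{4} + 9 \left(- \frac{7}{2}\right) \frac{\sqrt{2}}{2}\right) = -20 + 1 \left(189 - 27 \sqrt{2} + \frac{441}{4} - \frac{63 \sqrt{2}}{4}\right) = -20 + 1 \left(\frac{1197}{4} - \frac{171 \sqrt{2}}{4}\right) = -20 + \left(\frac{1197}{4} - \frac{171 \sqrt{2}}{4}\right) = \frac{1117}{4} - \frac{171 \sqrt{2}}{4}$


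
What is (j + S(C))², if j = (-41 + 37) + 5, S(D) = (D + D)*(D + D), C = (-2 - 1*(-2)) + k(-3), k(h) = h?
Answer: 1369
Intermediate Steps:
C = -3 (C = (-2 - 1*(-2)) - 3 = (-2 + 2) - 3 = 0 - 3 = -3)
S(D) = 4*D² (S(D) = (2*D)*(2*D) = 4*D²)
j = 1 (j = -4 + 5 = 1)
(j + S(C))² = (1 + 4*(-3)²)² = (1 + 4*9)² = (1 + 36)² = 37² = 1369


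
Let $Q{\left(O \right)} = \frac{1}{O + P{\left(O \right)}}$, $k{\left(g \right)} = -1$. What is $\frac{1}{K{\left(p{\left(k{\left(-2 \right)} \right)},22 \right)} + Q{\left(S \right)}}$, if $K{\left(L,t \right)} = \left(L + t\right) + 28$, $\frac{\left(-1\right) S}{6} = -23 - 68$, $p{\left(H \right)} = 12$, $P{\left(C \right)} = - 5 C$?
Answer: $\frac{2184}{135407} \approx 0.016129$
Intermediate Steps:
$S = 546$ ($S = - 6 \left(-23 - 68\right) = \left(-6\right) \left(-91\right) = 546$)
$Q{\left(O \right)} = - \frac{1}{4 O}$ ($Q{\left(O \right)} = \frac{1}{O - 5 O} = \frac{1}{\left(-4\right) O} = - \frac{1}{4 O}$)
$K{\left(L,t \right)} = 28 + L + t$
$\frac{1}{K{\left(p{\left(k{\left(-2 \right)} \right)},22 \right)} + Q{\left(S \right)}} = \frac{1}{\left(28 + 12 + 22\right) - \frac{1}{4 \cdot 546}} = \frac{1}{62 - \frac{1}{2184}} = \frac{1}{\frac{135407}{2184}} = \frac{2184}{135407}$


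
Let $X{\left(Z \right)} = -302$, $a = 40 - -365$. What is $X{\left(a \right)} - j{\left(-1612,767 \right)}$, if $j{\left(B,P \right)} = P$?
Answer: $-1069$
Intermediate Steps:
$a = 405$ ($a = 40 + 365 = 405$)
$X{\left(a \right)} - j{\left(-1612,767 \right)} = -302 - 767 = -1069$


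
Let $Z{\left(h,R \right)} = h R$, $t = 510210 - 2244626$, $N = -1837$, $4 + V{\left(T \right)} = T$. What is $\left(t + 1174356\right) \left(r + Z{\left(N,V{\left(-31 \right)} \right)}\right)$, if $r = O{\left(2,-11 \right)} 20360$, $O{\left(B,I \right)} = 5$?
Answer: $-93023165700$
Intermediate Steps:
$V{\left(T \right)} = -4 + T$
$t = -1734416$
$r = 101800$ ($r = 5 \cdot 20360 = 101800$)
$Z{\left(h,R \right)} = R h$
$\left(t + 1174356\right) \left(r + Z{\left(N,V{\left(-31 \right)} \right)}\right) = \left(-1734416 + 1174356\right) \left(101800 + \left(-4 - 31\right) \left(-1837\right)\right) = - 560060 \left(101800 - -64295\right) = - 560060 \left(101800 + 64295\right) = \left(-560060\right) 166095 = -93023165700$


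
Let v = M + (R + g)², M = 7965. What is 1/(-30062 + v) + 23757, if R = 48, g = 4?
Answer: 460719500/19393 ≈ 23757.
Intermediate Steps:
v = 10669 (v = 7965 + (48 + 4)² = 7965 + 52² = 7965 + 2704 = 10669)
1/(-30062 + v) + 23757 = 1/(-30062 + 10669) + 23757 = 1/(-19393) + 23757 = -1/19393 + 23757 = 460719500/19393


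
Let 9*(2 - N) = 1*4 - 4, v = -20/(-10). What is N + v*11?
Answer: 24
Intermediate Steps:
v = 2 (v = -20*(-⅒) = 2)
N = 2 (N = 2 - (1*4 - 4)/9 = 2 - (4 - 4)/9 = 2 - ⅑*0 = 2 + 0 = 2)
N + v*11 = 2 + 2*11 = 2 + 22 = 24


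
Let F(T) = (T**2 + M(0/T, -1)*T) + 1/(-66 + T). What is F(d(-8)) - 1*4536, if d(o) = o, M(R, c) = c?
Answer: -330337/74 ≈ -4464.0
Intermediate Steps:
F(T) = T**2 + 1/(-66 + T) - T (F(T) = (T**2 - T) + 1/(-66 + T) = T**2 + 1/(-66 + T) - T)
F(d(-8)) - 1*4536 = (1 + (-8)**3 - 67*(-8)**2 + 66*(-8))/(-66 - 8) - 1*4536 = (1 - 512 - 67*64 - 528)/(-74) - 4536 = -(1 - 512 - 4288 - 528)/74 - 4536 = -1/74*(-5327) - 4536 = 5327/74 - 4536 = -330337/74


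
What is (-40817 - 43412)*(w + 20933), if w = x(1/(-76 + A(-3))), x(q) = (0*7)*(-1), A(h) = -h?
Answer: -1763165657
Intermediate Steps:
x(q) = 0 (x(q) = 0*(-1) = 0)
w = 0
(-40817 - 43412)*(w + 20933) = (-40817 - 43412)*(0 + 20933) = -84229*20933 = -1763165657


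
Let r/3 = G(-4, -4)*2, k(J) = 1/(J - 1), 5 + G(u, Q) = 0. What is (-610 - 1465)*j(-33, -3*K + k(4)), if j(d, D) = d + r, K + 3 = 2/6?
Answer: 130725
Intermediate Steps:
G(u, Q) = -5 (G(u, Q) = -5 + 0 = -5)
k(J) = 1/(-1 + J)
K = -8/3 (K = -3 + 2/6 = -3 + 2*(⅙) = -3 + ⅓ = -8/3 ≈ -2.6667)
r = -30 (r = 3*(-5*2) = 3*(-10) = -30)
j(d, D) = -30 + d (j(d, D) = d - 30 = -30 + d)
(-610 - 1465)*j(-33, -3*K + k(4)) = (-610 - 1465)*(-30 - 33) = -2075*(-63) = 130725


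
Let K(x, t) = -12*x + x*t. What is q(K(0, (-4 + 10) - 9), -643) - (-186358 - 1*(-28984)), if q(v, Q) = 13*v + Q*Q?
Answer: 570823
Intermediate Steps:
K(x, t) = -12*x + t*x
q(v, Q) = Q**2 + 13*v (q(v, Q) = 13*v + Q**2 = Q**2 + 13*v)
q(K(0, (-4 + 10) - 9), -643) - (-186358 - 1*(-28984)) = ((-643)**2 + 13*(0*(-12 + ((-4 + 10) - 9)))) - (-186358 - 1*(-28984)) = (413449 + 13*(0*(-12 + (6 - 9)))) - (-186358 + 28984) = (413449 + 13*(0*(-12 - 3))) - 1*(-157374) = (413449 + 13*(0*(-15))) + 157374 = (413449 + 13*0) + 157374 = (413449 + 0) + 157374 = 413449 + 157374 = 570823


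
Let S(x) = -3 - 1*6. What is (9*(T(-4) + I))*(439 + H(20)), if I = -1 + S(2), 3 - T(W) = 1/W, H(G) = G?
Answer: -111537/4 ≈ -27884.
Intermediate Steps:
T(W) = 3 - 1/W
S(x) = -9 (S(x) = -3 - 6 = -9)
I = -10 (I = -1 - 9 = -10)
(9*(T(-4) + I))*(439 + H(20)) = (9*((3 - 1/(-4)) - 10))*(439 + 20) = (9*((3 - 1*(-1/4)) - 10))*459 = (9*((3 + 1/4) - 10))*459 = (9*(13/4 - 10))*459 = (9*(-27/4))*459 = -243/4*459 = -111537/4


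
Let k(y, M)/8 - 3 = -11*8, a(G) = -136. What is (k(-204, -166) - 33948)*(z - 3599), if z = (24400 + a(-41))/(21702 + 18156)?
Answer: 827751624964/6643 ≈ 1.2461e+8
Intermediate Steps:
k(y, M) = -680 (k(y, M) = 24 + 8*(-11*8) = 24 + 8*(-88) = 24 - 704 = -680)
z = 4044/6643 (z = (24400 - 136)/(21702 + 18156) = 24264/39858 = 24264*(1/39858) = 4044/6643 ≈ 0.60876)
(k(-204, -166) - 33948)*(z - 3599) = (-680 - 33948)*(4044/6643 - 3599) = -34628*(-23904113/6643) = 827751624964/6643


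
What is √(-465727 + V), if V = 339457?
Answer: 3*I*√14030 ≈ 355.34*I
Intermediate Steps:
√(-465727 + V) = √(-465727 + 339457) = √(-126270) = 3*I*√14030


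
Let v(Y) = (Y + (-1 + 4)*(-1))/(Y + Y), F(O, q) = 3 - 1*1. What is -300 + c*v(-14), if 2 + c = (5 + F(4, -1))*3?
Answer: -8077/28 ≈ -288.46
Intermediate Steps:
F(O, q) = 2 (F(O, q) = 3 - 1 = 2)
c = 19 (c = -2 + (5 + 2)*3 = -2 + 7*3 = -2 + 21 = 19)
v(Y) = (-3 + Y)/(2*Y) (v(Y) = (Y + 3*(-1))/((2*Y)) = (Y - 3)*(1/(2*Y)) = (-3 + Y)*(1/(2*Y)) = (-3 + Y)/(2*Y))
-300 + c*v(-14) = -300 + 19*((½)*(-3 - 14)/(-14)) = -300 + 19*((½)*(-1/14)*(-17)) = -300 + 19*(17/28) = -300 + 323/28 = -8077/28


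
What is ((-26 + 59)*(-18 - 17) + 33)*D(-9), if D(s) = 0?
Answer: 0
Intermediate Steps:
((-26 + 59)*(-18 - 17) + 33)*D(-9) = ((-26 + 59)*(-18 - 17) + 33)*0 = (33*(-35) + 33)*0 = (-1155 + 33)*0 = -1122*0 = 0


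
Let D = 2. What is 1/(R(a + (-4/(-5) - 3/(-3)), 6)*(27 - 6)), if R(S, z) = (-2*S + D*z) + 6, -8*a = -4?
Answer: 5/1407 ≈ 0.0035537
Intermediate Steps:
a = ½ (a = -⅛*(-4) = ½ ≈ 0.50000)
R(S, z) = 6 - 2*S + 2*z (R(S, z) = (-2*S + 2*z) + 6 = 6 - 2*S + 2*z)
1/(R(a + (-4/(-5) - 3/(-3)), 6)*(27 - 6)) = 1/((6 - 2*(½ + (-4/(-5) - 3/(-3))) + 2*6)*(27 - 6)) = 1/((6 - 2*(½ + (-4*(-⅕) - 3*(-⅓))) + 12)*21) = 1/((6 - 2*(½ + (⅘ + 1)) + 12)*21) = 1/((6 - 2*(½ + 9/5) + 12)*21) = 1/((6 - 2*23/10 + 12)*21) = 1/((6 - 23/5 + 12)*21) = 1/((67/5)*21) = 1/(1407/5) = 5/1407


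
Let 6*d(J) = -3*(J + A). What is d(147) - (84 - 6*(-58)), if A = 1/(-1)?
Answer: -505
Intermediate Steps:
A = -1
d(J) = 1/2 - J/2 (d(J) = (-3*(J - 1))/6 = (-3*(-1 + J))/6 = (3 - 3*J)/6 = 1/2 - J/2)
d(147) - (84 - 6*(-58)) = (1/2 - 1/2*147) - (84 - 6*(-58)) = (1/2 - 147/2) - (84 + 348) = -73 - 1*432 = -73 - 432 = -505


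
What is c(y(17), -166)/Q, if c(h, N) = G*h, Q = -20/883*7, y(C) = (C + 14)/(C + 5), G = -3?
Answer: 82119/3080 ≈ 26.662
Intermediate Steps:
y(C) = (14 + C)/(5 + C)
Q = -140/883 (Q = -20*1/883*7 = -20/883*7 = -140/883 ≈ -0.15855)
c(h, N) = -3*h
c(y(17), -166)/Q = (-3*(14 + 17)/(5 + 17))/(-140/883) = -3*31/22*(-883/140) = -93/22*(-883/140) = 82119/3080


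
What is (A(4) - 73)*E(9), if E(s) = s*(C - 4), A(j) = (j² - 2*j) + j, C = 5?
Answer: -549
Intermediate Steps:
A(j) = j² - j
E(s) = s (E(s) = s*(5 - 4) = s*1 = s)
(A(4) - 73)*E(9) = (4*(-1 + 4) - 73)*9 = (4*3 - 73)*9 = (12 - 73)*9 = -61*9 = -549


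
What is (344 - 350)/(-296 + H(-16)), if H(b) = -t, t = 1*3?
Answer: 6/299 ≈ 0.020067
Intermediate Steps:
t = 3
H(b) = -3 (H(b) = -1*3 = -3)
(344 - 350)/(-296 + H(-16)) = (344 - 350)/(-296 - 3) = -6/(-299) = -6*(-1/299) = 6/299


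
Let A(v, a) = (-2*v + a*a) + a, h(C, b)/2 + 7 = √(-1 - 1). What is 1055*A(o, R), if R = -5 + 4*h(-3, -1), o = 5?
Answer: 3715710 - 1021240*I*√2 ≈ 3.7157e+6 - 1.4443e+6*I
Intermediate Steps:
h(C, b) = -14 + 2*I*√2 (h(C, b) = -14 + 2*√(-1 - 1) = -14 + 2*√(-2) = -14 + 2*(I*√2) = -14 + 2*I*√2)
R = -61 + 8*I*√2 (R = -5 + 4*(-14 + 2*I*√2) = -5 + (-56 + 8*I*√2) = -61 + 8*I*√2 ≈ -61.0 + 11.314*I)
A(v, a) = a + a² - 2*v (A(v, a) = (-2*v + a²) + a = (a² - 2*v) + a = a + a² - 2*v)
1055*A(o, R) = 1055*((-61 + 8*I*√2) + (-61 + 8*I*√2)² - 2*5) = 1055*((-61 + 8*I*√2) + (-61 + 8*I*√2)² - 10) = 1055*(-71 + (-61 + 8*I*√2)² + 8*I*√2) = -74905 + 1055*(-61 + 8*I*√2)² + 8440*I*√2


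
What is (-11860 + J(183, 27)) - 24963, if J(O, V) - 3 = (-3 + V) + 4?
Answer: -36792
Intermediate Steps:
J(O, V) = 4 + V (J(O, V) = 3 + ((-3 + V) + 4) = 3 + (1 + V) = 4 + V)
(-11860 + J(183, 27)) - 24963 = (-11860 + (4 + 27)) - 24963 = (-11860 + 31) - 24963 = -11829 - 24963 = -36792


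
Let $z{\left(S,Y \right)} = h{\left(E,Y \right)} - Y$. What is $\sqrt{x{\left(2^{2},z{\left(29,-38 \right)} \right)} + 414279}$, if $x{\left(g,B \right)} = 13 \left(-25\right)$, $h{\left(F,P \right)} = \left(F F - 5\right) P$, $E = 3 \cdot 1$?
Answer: $\sqrt{413954} \approx 643.39$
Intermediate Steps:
$E = 3$
$h{\left(F,P \right)} = P \left(-5 + F^{2}\right)$ ($h{\left(F,P \right)} = \left(F^{2} - 5\right) P = \left(-5 + F^{2}\right) P = P \left(-5 + F^{2}\right)$)
$z{\left(S,Y \right)} = 3 Y$ ($z{\left(S,Y \right)} = Y \left(-5 + 3^{2}\right) - Y = Y \left(-5 + 9\right) - Y = Y 4 - Y = 4 Y - Y = 3 Y$)
$x{\left(g,B \right)} = -325$
$\sqrt{x{\left(2^{2},z{\left(29,-38 \right)} \right)} + 414279} = \sqrt{-325 + 414279} = \sqrt{413954}$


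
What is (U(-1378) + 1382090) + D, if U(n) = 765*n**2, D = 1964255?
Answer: 1455992605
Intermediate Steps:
(U(-1378) + 1382090) + D = (765*(-1378)**2 + 1382090) + 1964255 = (765*1898884 + 1382090) + 1964255 = (1452646260 + 1382090) + 1964255 = 1454028350 + 1964255 = 1455992605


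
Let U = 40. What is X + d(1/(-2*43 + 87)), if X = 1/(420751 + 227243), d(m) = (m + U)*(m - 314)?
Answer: -8315707001/647994 ≈ -12833.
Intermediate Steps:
d(m) = (-314 + m)*(40 + m) (d(m) = (m + 40)*(m - 314) = (40 + m)*(-314 + m) = (-314 + m)*(40 + m))
X = 1/647994 ≈ 1.5432e-6
X + d(1/(-2*43 + 87)) = 1/647994 + (-12560 + (1/(-2*43 + 87))² - 274/(-2*43 + 87)) = 1/647994 + (-12560 + (1/(-86 + 87))² - 274/(-86 + 87)) = 1/647994 + (-12560 + (1/1)² - 274/1) = 1/647994 + (-12560 + 1² - 274*1) = 1/647994 + (-12560 + 1 - 274) = 1/647994 - 12833 = -8315707001/647994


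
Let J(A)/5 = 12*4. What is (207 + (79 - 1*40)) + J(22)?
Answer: 486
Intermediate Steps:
J(A) = 240 (J(A) = 5*(12*4) = 5*48 = 240)
(207 + (79 - 1*40)) + J(22) = (207 + (79 - 1*40)) + 240 = (207 + (79 - 40)) + 240 = (207 + 39) + 240 = 246 + 240 = 486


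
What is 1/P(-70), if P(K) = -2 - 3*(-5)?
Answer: 1/13 ≈ 0.076923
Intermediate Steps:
P(K) = 13 (P(K) = -2 + 15 = 13)
1/P(-70) = 1/13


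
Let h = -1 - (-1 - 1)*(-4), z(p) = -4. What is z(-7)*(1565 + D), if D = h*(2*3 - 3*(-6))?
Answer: -5396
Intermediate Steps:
h = -9 (h = -1 - (-2)*(-4) = -1 - 1*8 = -1 - 8 = -9)
D = -216 (D = -9*(2*3 - 3*(-6)) = -9*(6 + 18) = -9*24 = -216)
z(-7)*(1565 + D) = -4*(1565 - 216) = -4*1349 = -5396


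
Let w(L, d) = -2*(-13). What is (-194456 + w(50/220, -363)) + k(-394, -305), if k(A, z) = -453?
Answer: -194883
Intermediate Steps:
w(L, d) = 26
(-194456 + w(50/220, -363)) + k(-394, -305) = (-194456 + 26) - 453 = -194430 - 453 = -194883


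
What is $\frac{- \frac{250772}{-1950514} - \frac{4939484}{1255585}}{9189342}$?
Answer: $- \frac{776638927763}{1875419206947807165} \approx -4.1411 \cdot 10^{-7}$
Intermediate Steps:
$\frac{- \frac{250772}{-1950514} - \frac{4939484}{1255585}}{9189342} = \left(\left(-250772\right) \left(- \frac{1}{1950514}\right) - \frac{4939484}{1255585}\right) \frac{1}{9189342} = \left(\frac{125386}{975257} - \frac{4939484}{1255585}\right) \frac{1}{9189342} = \left(- \frac{4659833566578}{1224518060345}\right) \frac{1}{9189342} = - \frac{776638927763}{1875419206947807165}$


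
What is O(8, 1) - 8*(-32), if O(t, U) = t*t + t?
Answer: 328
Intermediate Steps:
O(t, U) = t + t² (O(t, U) = t² + t = t + t²)
O(8, 1) - 8*(-32) = 8*(1 + 8) - 8*(-32) = 8*9 + 256 = 72 + 256 = 328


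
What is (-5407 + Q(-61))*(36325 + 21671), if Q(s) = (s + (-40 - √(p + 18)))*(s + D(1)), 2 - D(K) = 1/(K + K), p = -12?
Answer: 34942590 + 3450762*√6 ≈ 4.3395e+7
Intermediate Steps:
D(K) = 2 - 1/(2*K) (D(K) = 2 - 1/(K + K) = 2 - 1/(2*K))
Q(s) = (3/2 + s)*(-40 + s - √6) (Q(s) = (s + (-40 - √(-12 + 18)))*(s + (2 - ½/1)) = (s + (-40 - √6))*(s + (2 - ½*1)) = (-40 + s - √6)*(s + (2 - ½)) = (-40 + s - √6)*(s + 3/2) = (-40 + s - √6)*(3/2 + s) = (3/2 + s)*(-40 + s - √6))
(-5407 + Q(-61))*(36325 + 21671) = (-5407 + (-60 + (-61)² - 77/2*(-61) - 3*√6/2 - 1*(-61)*√6))*(36325 + 21671) = (-5407 + (-60 + 3721 + 4697/2 - 3*√6/2 + 61*√6))*57996 = (-5407 + (12019/2 + 119*√6/2))*57996 = (1205/2 + 119*√6/2)*57996 = 34942590 + 3450762*√6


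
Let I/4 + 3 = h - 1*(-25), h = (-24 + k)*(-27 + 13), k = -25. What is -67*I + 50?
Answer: -189694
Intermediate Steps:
h = 686 (h = (-24 - 25)*(-27 + 13) = -49*(-14) = 686)
I = 2832 (I = -12 + 4*(686 - 1*(-25)) = -12 + 4*(686 + 25) = -12 + 4*711 = -12 + 2844 = 2832)
-67*I + 50 = -67*2832 + 50 = -189744 + 50 = -189694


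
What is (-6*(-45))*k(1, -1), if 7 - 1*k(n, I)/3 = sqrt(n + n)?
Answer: 5670 - 810*sqrt(2) ≈ 4524.5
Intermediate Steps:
k(n, I) = 21 - 3*sqrt(2)*sqrt(n) (k(n, I) = 21 - 3*sqrt(n + n) = 21 - 3*sqrt(2)*sqrt(n))
(-6*(-45))*k(1, -1) = (-6*(-45))*(21 - 3*sqrt(2)*sqrt(1)) = 270*(21 - 3*sqrt(2)*1) = 270*(21 - 3*sqrt(2)) = 5670 - 810*sqrt(2)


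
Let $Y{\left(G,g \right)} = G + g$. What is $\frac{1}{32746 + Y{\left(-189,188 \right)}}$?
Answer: $\frac{1}{32745} \approx 3.0539 \cdot 10^{-5}$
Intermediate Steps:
$\frac{1}{32746 + Y{\left(-189,188 \right)}} = \frac{1}{32746 + \left(-189 + 188\right)} = \frac{1}{32746 - 1} = \frac{1}{32745}$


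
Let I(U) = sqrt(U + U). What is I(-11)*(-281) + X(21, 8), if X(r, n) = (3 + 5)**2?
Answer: 64 - 281*I*sqrt(22) ≈ 64.0 - 1318.0*I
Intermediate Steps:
X(r, n) = 64 (X(r, n) = 8**2 = 64)
I(U) = sqrt(2)*sqrt(U) (I(U) = sqrt(2*U) = sqrt(2)*sqrt(U))
I(-11)*(-281) + X(21, 8) = (sqrt(2)*sqrt(-11))*(-281) + 64 = (sqrt(2)*(I*sqrt(11)))*(-281) + 64 = (I*sqrt(22))*(-281) + 64 = -281*I*sqrt(22) + 64 = 64 - 281*I*sqrt(22)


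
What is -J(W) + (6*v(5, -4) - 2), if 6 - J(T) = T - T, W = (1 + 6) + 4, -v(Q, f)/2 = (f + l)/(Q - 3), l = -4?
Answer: 40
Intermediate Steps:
v(Q, f) = -2*(-4 + f)/(-3 + Q) (v(Q, f) = -2*(f - 4)/(Q - 3) = -2*(-4 + f)/(-3 + Q))
W = 11 (W = 7 + 4 = 11)
J(T) = 6 (J(T) = 6 - (T - T) = 6 - 1*0 = 6 + 0 = 6)
-J(W) + (6*v(5, -4) - 2) = -1*6 + (6*(2*(4 - 1*(-4))/(-3 + 5)) - 2) = -6 + (6*(2*(4 + 4)/2) - 2) = -6 + (6*(2*(1/2)*8) - 2) = -6 + (6*8 - 2) = -6 + (48 - 2) = -6 + 46 = 40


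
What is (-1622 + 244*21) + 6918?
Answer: 10420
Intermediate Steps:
(-1622 + 244*21) + 6918 = (-1622 + 5124) + 6918 = 3502 + 6918 = 10420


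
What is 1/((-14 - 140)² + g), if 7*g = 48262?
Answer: 7/214274 ≈ 3.2668e-5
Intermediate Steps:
g = 48262/7 (g = (⅐)*48262 = 48262/7 ≈ 6894.6)
1/((-14 - 140)² + g) = 1/((-14 - 140)² + 48262/7) = 1/((-154)² + 48262/7) = 1/(23716 + 48262/7) = 1/(214274/7) = 7/214274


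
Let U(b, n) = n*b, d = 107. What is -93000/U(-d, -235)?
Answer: -18600/5029 ≈ -3.6985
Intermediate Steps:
U(b, n) = b*n
-93000/U(-d, -235) = -93000/(-1*107*(-235)) = -93000/((-107*(-235))) = -93000/25145 = -93000*1/25145 = -18600/5029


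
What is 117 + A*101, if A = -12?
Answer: -1095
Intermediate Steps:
117 + A*101 = 117 - 12*101 = 117 - 1212 = -1095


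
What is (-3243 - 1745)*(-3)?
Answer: 14964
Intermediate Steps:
(-3243 - 1745)*(-3) = -4988*(-3) = 14964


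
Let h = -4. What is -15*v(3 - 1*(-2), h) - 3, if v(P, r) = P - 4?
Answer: -18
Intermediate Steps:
v(P, r) = -4 + P
-15*v(3 - 1*(-2), h) - 3 = -15*(-4 + (3 - 1*(-2))) - 3 = -15*(-4 + (3 + 2)) - 3 = -15*(-4 + 5) - 3 = -15*1 - 3 = -15 - 3 = -18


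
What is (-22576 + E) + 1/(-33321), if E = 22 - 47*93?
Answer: -897167926/33321 ≈ -26925.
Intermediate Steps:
E = -4349 (E = 22 - 4371 = -4349)
(-22576 + E) + 1/(-33321) = (-22576 - 4349) + 1/(-33321) = -26925 - 1/33321 = -897167926/33321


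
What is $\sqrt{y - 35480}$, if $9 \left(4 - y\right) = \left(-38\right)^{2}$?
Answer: $\frac{2 i \sqrt{80182}}{3} \approx 188.78 i$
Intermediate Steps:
$y = - \frac{1408}{9}$ ($y = 4 - \frac{\left(-38\right)^{2}}{9} = 4 - \frac{1444}{9} = - \frac{1408}{9} \approx -156.44$)
$\sqrt{y - 35480} = \sqrt{- \frac{1408}{9} - 35480} = \sqrt{- \frac{320728}{9}} = \frac{2 i \sqrt{80182}}{3}$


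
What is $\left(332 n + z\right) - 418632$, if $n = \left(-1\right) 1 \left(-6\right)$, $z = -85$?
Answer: $-416725$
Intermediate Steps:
$n = 6$ ($n = \left(-1\right) \left(-6\right) = 6$)
$\left(332 n + z\right) - 418632 = \left(332 \cdot 6 - 85\right) - 418632 = \left(1992 - 85\right) - 418632 = 1907 - 418632 = -416725$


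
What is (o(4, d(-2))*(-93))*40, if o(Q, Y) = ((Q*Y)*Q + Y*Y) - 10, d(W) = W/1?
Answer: 141360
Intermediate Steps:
d(W) = W (d(W) = W*1 = W)
o(Q, Y) = -10 + Y**2 + Y*Q**2 (o(Q, Y) = (Y*Q**2 + Y**2) - 10 = (Y**2 + Y*Q**2) - 10 = -10 + Y**2 + Y*Q**2)
(o(4, d(-2))*(-93))*40 = ((-10 + (-2)**2 - 2*4**2)*(-93))*40 = ((-10 + 4 - 2*16)*(-93))*40 = ((-10 + 4 - 32)*(-93))*40 = -38*(-93)*40 = 3534*40 = 141360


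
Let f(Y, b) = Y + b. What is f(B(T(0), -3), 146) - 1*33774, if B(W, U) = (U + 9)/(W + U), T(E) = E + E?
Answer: -33630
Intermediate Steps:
T(E) = 2*E
B(W, U) = (9 + U)/(U + W)
f(B(T(0), -3), 146) - 1*33774 = ((9 - 3)/(-3 + 2*0) + 146) - 1*33774 = (6/(-3 + 0) + 146) - 33774 = (6/(-3) + 146) - 33774 = (-1/3*6 + 146) - 33774 = (-2 + 146) - 33774 = 144 - 33774 = -33630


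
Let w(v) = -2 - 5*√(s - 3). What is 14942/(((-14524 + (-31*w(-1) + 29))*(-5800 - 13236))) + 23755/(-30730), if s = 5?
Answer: -2354253435909556/3045729295155673 + 1158005*√2/1982251412402 ≈ -0.77297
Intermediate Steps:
w(v) = -2 - 5*√2 (w(v) = -2 - 5*√(5 - 3) = -2 - 5*√2)
14942/(((-14524 + (-31*w(-1) + 29))*(-5800 - 13236))) + 23755/(-30730) = 14942/(((-14524 + (-31*(-2 - 5*√2) + 29))*(-5800 - 13236))) + 23755/(-30730) = 14942/(((-14524 + ((62 + 155*√2) + 29))*(-19036))) + 23755*(-1/30730) = 14942/(((-14524 + (91 + 155*√2))*(-19036))) - 4751/6146 = 14942/(((-14433 + 155*√2)*(-19036))) - 4751/6146 = 14942/(274746588 - 2950580*√2) - 4751/6146 = -4751/6146 + 14942/(274746588 - 2950580*√2)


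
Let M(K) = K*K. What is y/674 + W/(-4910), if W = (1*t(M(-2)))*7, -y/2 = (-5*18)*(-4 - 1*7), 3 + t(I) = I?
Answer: -4863259/1654670 ≈ -2.9391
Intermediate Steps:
M(K) = K²
t(I) = -3 + I
y = -1980 (y = -2*(-5*18)*(-4 - 1*7) = -(-180)*(-4 - 7) = -(-180)*(-11) = -2*990 = -1980)
W = 7 (W = (1*(-3 + (-2)²))*7 = (1*(-3 + 4))*7 = (1*1)*7 = 1*7 = 7)
y/674 + W/(-4910) = -1980/674 + 7/(-4910) = -1980*1/674 + 7*(-1/4910) = -990/337 - 7/4910 = -4863259/1654670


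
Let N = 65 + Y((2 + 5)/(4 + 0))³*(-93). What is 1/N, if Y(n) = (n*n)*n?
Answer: -262144/3735846091 ≈ -7.0170e-5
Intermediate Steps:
Y(n) = n³ (Y(n) = n²*n = n³)
N = -3735846091/262144 (N = 65 + (((2 + 5)/(4 + 0))³)³*(-93) = 65 + ((7/4)³)³*(-93) = 65 + (343/64)³*(-93) = 65 + (40353607/262144)*(-93) = 65 - 3752885451/262144 = -3735846091/262144 ≈ -14251.)
1/N = 1/(-3735846091/262144) = -262144/3735846091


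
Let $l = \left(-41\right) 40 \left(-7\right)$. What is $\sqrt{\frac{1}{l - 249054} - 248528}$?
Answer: $\frac{i \sqrt{14027269620376902}}{237574} \approx 498.53 i$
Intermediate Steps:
$l = 11480$ ($l = \left(-1640\right) \left(-7\right) = 11480$)
$\sqrt{\frac{1}{l - 249054} - 248528} = \sqrt{\frac{1}{11480 - 249054} - 248528} = \sqrt{\frac{1}{-237574} - 248528} = \sqrt{- \frac{1}{237574} - 248528} = \sqrt{- \frac{59043791073}{237574}} = \frac{i \sqrt{14027269620376902}}{237574}$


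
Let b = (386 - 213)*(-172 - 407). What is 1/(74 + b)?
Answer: -1/100093 ≈ -9.9907e-6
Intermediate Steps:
b = -100167 (b = 173*(-579) = -100167)
1/(74 + b) = 1/(74 - 100167) = 1/(-100093) = -1/100093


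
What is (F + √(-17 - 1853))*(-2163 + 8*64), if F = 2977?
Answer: -4915027 - 1651*I*√1870 ≈ -4.915e+6 - 71395.0*I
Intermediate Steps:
(F + √(-17 - 1853))*(-2163 + 8*64) = (2977 + √(-17 - 1853))*(-2163 + 8*64) = (2977 + √(-1870))*(-2163 + 512) = (2977 + I*√1870)*(-1651) = -4915027 - 1651*I*√1870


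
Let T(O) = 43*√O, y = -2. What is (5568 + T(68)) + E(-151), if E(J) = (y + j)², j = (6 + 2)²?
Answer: 9412 + 86*√17 ≈ 9766.6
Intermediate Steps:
j = 64 (j = 8² = 64)
E(J) = 3844 (E(J) = (-2 + 64)² = 62² = 3844)
(5568 + T(68)) + E(-151) = (5568 + 43*√68) + 3844 = (5568 + 43*(2*√17)) + 3844 = (5568 + 86*√17) + 3844 = 9412 + 86*√17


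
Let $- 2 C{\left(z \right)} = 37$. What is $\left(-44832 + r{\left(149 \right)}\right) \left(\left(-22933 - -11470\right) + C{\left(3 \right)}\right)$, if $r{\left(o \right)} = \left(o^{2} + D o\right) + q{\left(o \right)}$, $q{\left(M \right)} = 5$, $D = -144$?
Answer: $506127483$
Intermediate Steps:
$C{\left(z \right)} = - \frac{37}{2}$ ($C{\left(z \right)} = \left(- \frac{1}{2}\right) 37 = - \frac{37}{2}$)
$r{\left(o \right)} = 5 + o^{2} - 144 o$ ($r{\left(o \right)} = \left(o^{2} - 144 o\right) + 5 = 5 + o^{2} - 144 o$)
$\left(-44832 + r{\left(149 \right)}\right) \left(\left(-22933 - -11470\right) + C{\left(3 \right)}\right) = \left(-44832 + \left(5 + 149^{2} - 21456\right)\right) \left(\left(-22933 - -11470\right) - \frac{37}{2}\right) = \left(-44832 + \left(5 + 22201 - 21456\right)\right) \left(\left(-22933 + 11470\right) - \frac{37}{2}\right) = \left(-44832 + 750\right) \left(-11463 - \frac{37}{2}\right) = \left(-44082\right) \left(- \frac{22963}{2}\right) = 506127483$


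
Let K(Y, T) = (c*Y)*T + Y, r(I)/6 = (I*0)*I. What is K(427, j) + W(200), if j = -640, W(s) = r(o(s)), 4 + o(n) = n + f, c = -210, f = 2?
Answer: 57389227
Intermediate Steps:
o(n) = -2 + n (o(n) = -4 + (n + 2) = -4 + (2 + n) = -2 + n)
r(I) = 0 (r(I) = 6*((I*0)*I) = 6*(0*I) = 6*0 = 0)
W(s) = 0
K(Y, T) = Y - 210*T*Y (K(Y, T) = (-210*Y)*T + Y = -210*T*Y + Y = Y - 210*T*Y)
K(427, j) + W(200) = 427*(1 - 210*(-640)) + 0 = 427*(1 + 134400) + 0 = 427*134401 + 0 = 57389227 + 0 = 57389227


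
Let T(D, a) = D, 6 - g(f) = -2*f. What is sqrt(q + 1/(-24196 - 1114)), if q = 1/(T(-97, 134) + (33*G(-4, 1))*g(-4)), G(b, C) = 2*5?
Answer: I*sqrt(499435117890)/19159670 ≈ 0.036885*I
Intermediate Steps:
G(b, C) = 10
g(f) = 6 + 2*f (g(f) = 6 - (-2)*f = 6 + 2*f)
q = -1/757 (q = 1/(-97 + (33*10)*(6 + 2*(-4))) = 1/(-97 + 330*(6 - 8)) = 1/(-97 + 330*(-2)) = 1/(-97 - 660) = 1/(-757) = -1/757 ≈ -0.0013210)
sqrt(q + 1/(-24196 - 1114)) = sqrt(-1/757 + 1/(-24196 - 1114)) = sqrt(-1/757 + 1/(-25310)) = sqrt(-1/757 - 1/25310) = sqrt(-26067/19159670) = I*sqrt(499435117890)/19159670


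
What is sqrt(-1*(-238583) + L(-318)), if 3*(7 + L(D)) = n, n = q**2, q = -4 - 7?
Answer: sqrt(2147547)/3 ≈ 488.48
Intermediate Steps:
q = -11
n = 121 (n = (-11)**2 = 121)
L(D) = 100/3 (L(D) = -7 + (1/3)*121 = -7 + 121/3 = 100/3)
sqrt(-1*(-238583) + L(-318)) = sqrt(-1*(-238583) + 100/3) = sqrt(238583 + 100/3) = sqrt(715849/3) = sqrt(2147547)/3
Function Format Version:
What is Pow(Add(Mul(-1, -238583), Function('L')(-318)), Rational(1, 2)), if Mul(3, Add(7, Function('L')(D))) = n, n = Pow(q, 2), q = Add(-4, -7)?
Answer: Mul(Rational(1, 3), Pow(2147547, Rational(1, 2))) ≈ 488.48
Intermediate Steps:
q = -11
n = 121 (n = Pow(-11, 2) = 121)
Function('L')(D) = Rational(100, 3) (Function('L')(D) = Add(-7, Mul(Rational(1, 3), 121)) = Add(-7, Rational(121, 3)) = Rational(100, 3))
Pow(Add(Mul(-1, -238583), Function('L')(-318)), Rational(1, 2)) = Pow(Add(Mul(-1, -238583), Rational(100, 3)), Rational(1, 2)) = Pow(Add(238583, Rational(100, 3)), Rational(1, 2)) = Pow(Rational(715849, 3), Rational(1, 2)) = Mul(Rational(1, 3), Pow(2147547, Rational(1, 2)))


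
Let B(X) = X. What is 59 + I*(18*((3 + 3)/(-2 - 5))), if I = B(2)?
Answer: 197/7 ≈ 28.143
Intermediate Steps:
I = 2
59 + I*(18*((3 + 3)/(-2 - 5))) = 59 + 2*(18*((3 + 3)/(-2 - 5))) = 59 + 2*(18*(6/(-7))) = 59 + 2*(18*(6*(-⅐))) = 59 + 2*(18*(-6/7)) = 59 + 2*(-108/7) = 59 - 216/7 = 197/7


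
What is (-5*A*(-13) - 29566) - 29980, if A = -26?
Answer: -61236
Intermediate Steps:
(-5*A*(-13) - 29566) - 29980 = (-5*(-26)*(-13) - 29566) - 29980 = (130*(-13) - 29566) - 29980 = (-1690 - 29566) - 29980 = -31256 - 29980 = -61236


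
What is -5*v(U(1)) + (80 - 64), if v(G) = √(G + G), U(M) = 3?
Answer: 16 - 5*√6 ≈ 3.7526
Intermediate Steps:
v(G) = √2*√G (v(G) = √(2*G) = √2*√G)
-5*v(U(1)) + (80 - 64) = -5*√2*√3 + (80 - 64) = -5*√6 + 16 = 16 - 5*√6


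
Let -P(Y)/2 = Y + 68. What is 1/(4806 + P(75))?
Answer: 1/4520 ≈ 0.00022124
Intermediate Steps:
P(Y) = -136 - 2*Y (P(Y) = -2*(Y + 68) = -2*(68 + Y) = -136 - 2*Y)
1/(4806 + P(75)) = 1/(4806 + (-136 - 2*75)) = 1/(4806 + (-136 - 150)) = 1/(4806 - 286) = 1/4520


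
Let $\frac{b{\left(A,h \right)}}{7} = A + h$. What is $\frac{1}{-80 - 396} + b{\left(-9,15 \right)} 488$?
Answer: $\frac{9756095}{476} \approx 20496.0$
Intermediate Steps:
$b{\left(A,h \right)} = 7 A + 7 h$ ($b{\left(A,h \right)} = 7 \left(A + h\right) = 7 A + 7 h$)
$\frac{1}{-80 - 396} + b{\left(-9,15 \right)} 488 = \frac{1}{-80 - 396} + \left(7 \left(-9\right) + 7 \cdot 15\right) 488 = \frac{1}{-476} + \left(-63 + 105\right) 488 = - \frac{1}{476} + 42 \cdot 488 = - \frac{1}{476} + 20496 = \frac{9756095}{476}$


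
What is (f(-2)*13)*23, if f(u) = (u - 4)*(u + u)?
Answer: 7176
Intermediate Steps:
f(u) = 2*u*(-4 + u) (f(u) = (-4 + u)*(2*u) = 2*u*(-4 + u))
(f(-2)*13)*23 = ((2*(-2)*(-4 - 2))*13)*23 = ((2*(-2)*(-6))*13)*23 = (24*13)*23 = 312*23 = 7176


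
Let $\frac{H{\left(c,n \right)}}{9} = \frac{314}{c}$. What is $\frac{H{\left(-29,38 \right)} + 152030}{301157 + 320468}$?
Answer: $\frac{4406044}{18027125} \approx 0.24441$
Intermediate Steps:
$H{\left(c,n \right)} = \frac{2826}{c}$ ($H{\left(c,n \right)} = 9 \frac{314}{c} = \frac{2826}{c}$)
$\frac{H{\left(-29,38 \right)} + 152030}{301157 + 320468} = \frac{\frac{2826}{-29} + 152030}{301157 + 320468} = \frac{2826 \left(- \frac{1}{29}\right) + 152030}{621625} = \left(- \frac{2826}{29} + 152030\right) \frac{1}{621625} = \frac{4406044}{29} \cdot \frac{1}{621625} = \frac{4406044}{18027125}$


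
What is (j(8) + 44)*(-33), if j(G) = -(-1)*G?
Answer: -1716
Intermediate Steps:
j(G) = G
(j(8) + 44)*(-33) = (8 + 44)*(-33) = 52*(-33) = -1716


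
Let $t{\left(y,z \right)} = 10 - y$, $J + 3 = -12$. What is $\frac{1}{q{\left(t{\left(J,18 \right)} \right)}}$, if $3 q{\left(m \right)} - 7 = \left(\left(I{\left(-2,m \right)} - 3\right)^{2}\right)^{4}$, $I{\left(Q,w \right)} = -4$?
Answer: $\frac{3}{5764808} \approx 5.204 \cdot 10^{-7}$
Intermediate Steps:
$J = -15$ ($J = -3 - 12 = -15$)
$q{\left(m \right)} = \frac{5764808}{3}$ ($q{\left(m \right)} = \frac{7}{3} + \frac{\left(\left(-4 - 3\right)^{2}\right)^{4}}{3} = \frac{7}{3} + \frac{\left(\left(-7\right)^{2}\right)^{4}}{3} = \frac{7}{3} + \frac{49^{4}}{3} = \frac{7}{3} + \frac{1}{3} \cdot 5764801 = \frac{7}{3} + \frac{5764801}{3} = \frac{5764808}{3}$)
$\frac{1}{q{\left(t{\left(J,18 \right)} \right)}} = \frac{1}{\frac{5764808}{3}} = \frac{3}{5764808}$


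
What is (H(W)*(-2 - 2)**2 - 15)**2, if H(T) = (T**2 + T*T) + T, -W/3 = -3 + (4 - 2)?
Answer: 103041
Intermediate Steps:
W = 3 (W = -3*(-3 + (4 - 2)) = -3*(-3 + 2) = -3*(-1) = 3)
H(T) = T + 2*T**2 (H(T) = (T**2 + T**2) + T = 2*T**2 + T = T + 2*T**2)
(H(W)*(-2 - 2)**2 - 15)**2 = ((3*(1 + 2*3))*(-2 - 2)**2 - 15)**2 = ((3*(1 + 6))*(-4)**2 - 15)**2 = ((3*7)*16 - 15)**2 = (21*16 - 15)**2 = (336 - 15)**2 = 321**2 = 103041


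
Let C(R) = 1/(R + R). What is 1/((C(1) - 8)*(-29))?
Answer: 2/435 ≈ 0.0045977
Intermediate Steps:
C(R) = 1/(2*R)
1/((C(1) - 8)*(-29)) = 1/(((1/2)/1 - 8)*(-29)) = 1/(((1/2)*1 - 8)*(-29)) = 1/((1/2 - 8)*(-29)) = 1/(-15/2*(-29)) = 1/(435/2) = 2/435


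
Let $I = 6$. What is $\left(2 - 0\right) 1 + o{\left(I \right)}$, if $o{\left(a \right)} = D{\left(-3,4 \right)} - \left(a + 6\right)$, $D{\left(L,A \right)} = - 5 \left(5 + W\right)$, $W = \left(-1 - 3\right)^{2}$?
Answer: $-115$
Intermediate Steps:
$W = 16$ ($W = \left(-4\right)^{2} = 16$)
$D{\left(L,A \right)} = -105$ ($D{\left(L,A \right)} = - 5 \left(5 + 16\right) = \left(-5\right) 21 = -105$)
$o{\left(a \right)} = -111 - a$ ($o{\left(a \right)} = -105 - \left(a + 6\right) = -105 - \left(6 + a\right) = -111 - a$)
$\left(2 - 0\right) 1 + o{\left(I \right)} = \left(2 - 0\right) 1 - 117 = \left(2 + 0\right) 1 - 117 = 2 \cdot 1 - 117 = 2 - 117 = -115$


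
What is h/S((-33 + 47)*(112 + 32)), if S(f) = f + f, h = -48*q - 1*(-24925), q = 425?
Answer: 4525/4032 ≈ 1.1223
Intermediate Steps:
h = 4525 (h = -48*425 - 1*(-24925) = -20400 + 24925 = 4525)
S(f) = 2*f
h/S((-33 + 47)*(112 + 32)) = 4525/((2*((-33 + 47)*(112 + 32)))) = 4525/((2*(14*144))) = 4525/((2*2016)) = 4525/4032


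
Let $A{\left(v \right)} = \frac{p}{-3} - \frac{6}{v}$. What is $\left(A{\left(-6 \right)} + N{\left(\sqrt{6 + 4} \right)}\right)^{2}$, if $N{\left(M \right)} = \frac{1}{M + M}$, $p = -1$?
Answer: $\frac{649}{360} + \frac{2 \sqrt{10}}{15} \approx 2.2244$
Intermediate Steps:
$N{\left(M \right)} = \frac{1}{2 M}$
$A{\left(v \right)} = \frac{1}{3} - \frac{6}{v}$ ($A{\left(v \right)} = - \frac{1}{-3} - \frac{6}{v} = \left(-1\right) \left(- \frac{1}{3}\right) - \frac{6}{v} = \frac{1}{3} - \frac{6}{v}$)
$\left(A{\left(-6 \right)} + N{\left(\sqrt{6 + 4} \right)}\right)^{2} = \left(\frac{-18 - 6}{3 \left(-6\right)} + \frac{1}{2 \sqrt{6 + 4}}\right)^{2} = \left(\frac{1}{3} \left(- \frac{1}{6}\right) \left(-24\right) + \frac{1}{2 \sqrt{10}}\right)^{2} = \left(\frac{4}{3} + \frac{\frac{1}{10} \sqrt{10}}{2}\right)^{2} = \left(\frac{4}{3} + \frac{\sqrt{10}}{20}\right)^{2}$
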